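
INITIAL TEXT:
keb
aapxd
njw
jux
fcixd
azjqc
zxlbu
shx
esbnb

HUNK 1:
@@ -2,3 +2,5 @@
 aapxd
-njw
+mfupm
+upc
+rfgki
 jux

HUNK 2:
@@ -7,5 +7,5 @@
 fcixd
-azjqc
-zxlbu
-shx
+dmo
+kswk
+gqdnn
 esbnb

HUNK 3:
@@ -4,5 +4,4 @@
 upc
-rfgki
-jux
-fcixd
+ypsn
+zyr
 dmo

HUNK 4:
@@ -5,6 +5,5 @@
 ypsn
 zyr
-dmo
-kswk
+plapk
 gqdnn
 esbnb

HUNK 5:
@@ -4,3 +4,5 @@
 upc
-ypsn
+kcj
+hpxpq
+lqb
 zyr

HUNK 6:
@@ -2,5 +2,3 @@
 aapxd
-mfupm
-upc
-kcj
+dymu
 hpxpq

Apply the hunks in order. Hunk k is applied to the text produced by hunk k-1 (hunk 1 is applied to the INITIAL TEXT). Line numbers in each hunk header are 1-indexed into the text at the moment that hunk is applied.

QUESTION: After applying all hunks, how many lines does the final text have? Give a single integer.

Hunk 1: at line 2 remove [njw] add [mfupm,upc,rfgki] -> 11 lines: keb aapxd mfupm upc rfgki jux fcixd azjqc zxlbu shx esbnb
Hunk 2: at line 7 remove [azjqc,zxlbu,shx] add [dmo,kswk,gqdnn] -> 11 lines: keb aapxd mfupm upc rfgki jux fcixd dmo kswk gqdnn esbnb
Hunk 3: at line 4 remove [rfgki,jux,fcixd] add [ypsn,zyr] -> 10 lines: keb aapxd mfupm upc ypsn zyr dmo kswk gqdnn esbnb
Hunk 4: at line 5 remove [dmo,kswk] add [plapk] -> 9 lines: keb aapxd mfupm upc ypsn zyr plapk gqdnn esbnb
Hunk 5: at line 4 remove [ypsn] add [kcj,hpxpq,lqb] -> 11 lines: keb aapxd mfupm upc kcj hpxpq lqb zyr plapk gqdnn esbnb
Hunk 6: at line 2 remove [mfupm,upc,kcj] add [dymu] -> 9 lines: keb aapxd dymu hpxpq lqb zyr plapk gqdnn esbnb
Final line count: 9

Answer: 9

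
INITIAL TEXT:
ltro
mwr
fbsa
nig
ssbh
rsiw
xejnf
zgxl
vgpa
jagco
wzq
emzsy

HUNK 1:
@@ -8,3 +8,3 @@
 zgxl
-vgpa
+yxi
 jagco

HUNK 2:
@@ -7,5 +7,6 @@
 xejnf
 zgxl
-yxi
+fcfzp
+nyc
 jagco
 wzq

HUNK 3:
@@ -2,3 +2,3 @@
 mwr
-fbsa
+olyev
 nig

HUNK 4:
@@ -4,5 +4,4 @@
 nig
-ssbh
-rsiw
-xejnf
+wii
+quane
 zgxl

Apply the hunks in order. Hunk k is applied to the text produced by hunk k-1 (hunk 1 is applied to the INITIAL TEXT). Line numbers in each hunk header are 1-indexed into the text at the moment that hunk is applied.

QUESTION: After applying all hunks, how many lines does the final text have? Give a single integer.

Hunk 1: at line 8 remove [vgpa] add [yxi] -> 12 lines: ltro mwr fbsa nig ssbh rsiw xejnf zgxl yxi jagco wzq emzsy
Hunk 2: at line 7 remove [yxi] add [fcfzp,nyc] -> 13 lines: ltro mwr fbsa nig ssbh rsiw xejnf zgxl fcfzp nyc jagco wzq emzsy
Hunk 3: at line 2 remove [fbsa] add [olyev] -> 13 lines: ltro mwr olyev nig ssbh rsiw xejnf zgxl fcfzp nyc jagco wzq emzsy
Hunk 4: at line 4 remove [ssbh,rsiw,xejnf] add [wii,quane] -> 12 lines: ltro mwr olyev nig wii quane zgxl fcfzp nyc jagco wzq emzsy
Final line count: 12

Answer: 12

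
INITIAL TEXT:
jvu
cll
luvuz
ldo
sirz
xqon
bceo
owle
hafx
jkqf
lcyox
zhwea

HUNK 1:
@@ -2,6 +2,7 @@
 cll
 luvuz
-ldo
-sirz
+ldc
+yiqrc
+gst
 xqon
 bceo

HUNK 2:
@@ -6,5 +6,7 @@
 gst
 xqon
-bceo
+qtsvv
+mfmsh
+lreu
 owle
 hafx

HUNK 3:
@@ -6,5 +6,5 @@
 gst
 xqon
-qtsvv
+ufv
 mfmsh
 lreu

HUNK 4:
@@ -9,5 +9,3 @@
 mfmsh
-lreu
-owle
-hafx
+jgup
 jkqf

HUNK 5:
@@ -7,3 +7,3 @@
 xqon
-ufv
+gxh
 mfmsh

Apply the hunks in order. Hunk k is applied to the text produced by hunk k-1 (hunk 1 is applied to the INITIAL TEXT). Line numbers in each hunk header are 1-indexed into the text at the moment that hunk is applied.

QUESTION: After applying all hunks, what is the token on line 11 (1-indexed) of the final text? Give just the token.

Hunk 1: at line 2 remove [ldo,sirz] add [ldc,yiqrc,gst] -> 13 lines: jvu cll luvuz ldc yiqrc gst xqon bceo owle hafx jkqf lcyox zhwea
Hunk 2: at line 6 remove [bceo] add [qtsvv,mfmsh,lreu] -> 15 lines: jvu cll luvuz ldc yiqrc gst xqon qtsvv mfmsh lreu owle hafx jkqf lcyox zhwea
Hunk 3: at line 6 remove [qtsvv] add [ufv] -> 15 lines: jvu cll luvuz ldc yiqrc gst xqon ufv mfmsh lreu owle hafx jkqf lcyox zhwea
Hunk 4: at line 9 remove [lreu,owle,hafx] add [jgup] -> 13 lines: jvu cll luvuz ldc yiqrc gst xqon ufv mfmsh jgup jkqf lcyox zhwea
Hunk 5: at line 7 remove [ufv] add [gxh] -> 13 lines: jvu cll luvuz ldc yiqrc gst xqon gxh mfmsh jgup jkqf lcyox zhwea
Final line 11: jkqf

Answer: jkqf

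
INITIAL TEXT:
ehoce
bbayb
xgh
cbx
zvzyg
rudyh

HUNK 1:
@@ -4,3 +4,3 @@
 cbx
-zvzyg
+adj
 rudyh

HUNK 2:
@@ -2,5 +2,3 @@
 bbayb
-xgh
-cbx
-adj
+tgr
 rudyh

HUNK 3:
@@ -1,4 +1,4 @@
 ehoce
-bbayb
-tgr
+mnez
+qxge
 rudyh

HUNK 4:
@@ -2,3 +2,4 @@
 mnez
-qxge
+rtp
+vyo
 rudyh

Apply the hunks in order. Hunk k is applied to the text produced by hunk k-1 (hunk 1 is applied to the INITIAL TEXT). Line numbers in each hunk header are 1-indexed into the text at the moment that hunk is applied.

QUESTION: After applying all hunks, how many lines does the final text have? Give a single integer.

Answer: 5

Derivation:
Hunk 1: at line 4 remove [zvzyg] add [adj] -> 6 lines: ehoce bbayb xgh cbx adj rudyh
Hunk 2: at line 2 remove [xgh,cbx,adj] add [tgr] -> 4 lines: ehoce bbayb tgr rudyh
Hunk 3: at line 1 remove [bbayb,tgr] add [mnez,qxge] -> 4 lines: ehoce mnez qxge rudyh
Hunk 4: at line 2 remove [qxge] add [rtp,vyo] -> 5 lines: ehoce mnez rtp vyo rudyh
Final line count: 5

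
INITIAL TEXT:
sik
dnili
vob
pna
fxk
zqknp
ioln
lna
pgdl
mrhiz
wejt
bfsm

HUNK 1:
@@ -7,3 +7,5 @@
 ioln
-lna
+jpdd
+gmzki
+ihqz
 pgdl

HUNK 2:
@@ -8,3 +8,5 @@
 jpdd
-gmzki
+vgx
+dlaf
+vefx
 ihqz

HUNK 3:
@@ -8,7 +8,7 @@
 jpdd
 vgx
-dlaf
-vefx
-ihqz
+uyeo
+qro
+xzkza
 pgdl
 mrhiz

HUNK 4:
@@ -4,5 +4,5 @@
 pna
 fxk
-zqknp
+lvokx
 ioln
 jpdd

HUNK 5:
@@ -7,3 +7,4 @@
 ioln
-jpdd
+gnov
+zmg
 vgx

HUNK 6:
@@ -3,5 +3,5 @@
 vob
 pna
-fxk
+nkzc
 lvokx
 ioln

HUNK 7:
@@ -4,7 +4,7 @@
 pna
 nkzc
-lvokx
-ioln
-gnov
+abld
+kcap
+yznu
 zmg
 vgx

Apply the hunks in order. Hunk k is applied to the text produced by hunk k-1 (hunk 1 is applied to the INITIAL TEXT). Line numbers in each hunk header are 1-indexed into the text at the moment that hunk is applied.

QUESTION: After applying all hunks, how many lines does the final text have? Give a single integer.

Answer: 17

Derivation:
Hunk 1: at line 7 remove [lna] add [jpdd,gmzki,ihqz] -> 14 lines: sik dnili vob pna fxk zqknp ioln jpdd gmzki ihqz pgdl mrhiz wejt bfsm
Hunk 2: at line 8 remove [gmzki] add [vgx,dlaf,vefx] -> 16 lines: sik dnili vob pna fxk zqknp ioln jpdd vgx dlaf vefx ihqz pgdl mrhiz wejt bfsm
Hunk 3: at line 8 remove [dlaf,vefx,ihqz] add [uyeo,qro,xzkza] -> 16 lines: sik dnili vob pna fxk zqknp ioln jpdd vgx uyeo qro xzkza pgdl mrhiz wejt bfsm
Hunk 4: at line 4 remove [zqknp] add [lvokx] -> 16 lines: sik dnili vob pna fxk lvokx ioln jpdd vgx uyeo qro xzkza pgdl mrhiz wejt bfsm
Hunk 5: at line 7 remove [jpdd] add [gnov,zmg] -> 17 lines: sik dnili vob pna fxk lvokx ioln gnov zmg vgx uyeo qro xzkza pgdl mrhiz wejt bfsm
Hunk 6: at line 3 remove [fxk] add [nkzc] -> 17 lines: sik dnili vob pna nkzc lvokx ioln gnov zmg vgx uyeo qro xzkza pgdl mrhiz wejt bfsm
Hunk 7: at line 4 remove [lvokx,ioln,gnov] add [abld,kcap,yznu] -> 17 lines: sik dnili vob pna nkzc abld kcap yznu zmg vgx uyeo qro xzkza pgdl mrhiz wejt bfsm
Final line count: 17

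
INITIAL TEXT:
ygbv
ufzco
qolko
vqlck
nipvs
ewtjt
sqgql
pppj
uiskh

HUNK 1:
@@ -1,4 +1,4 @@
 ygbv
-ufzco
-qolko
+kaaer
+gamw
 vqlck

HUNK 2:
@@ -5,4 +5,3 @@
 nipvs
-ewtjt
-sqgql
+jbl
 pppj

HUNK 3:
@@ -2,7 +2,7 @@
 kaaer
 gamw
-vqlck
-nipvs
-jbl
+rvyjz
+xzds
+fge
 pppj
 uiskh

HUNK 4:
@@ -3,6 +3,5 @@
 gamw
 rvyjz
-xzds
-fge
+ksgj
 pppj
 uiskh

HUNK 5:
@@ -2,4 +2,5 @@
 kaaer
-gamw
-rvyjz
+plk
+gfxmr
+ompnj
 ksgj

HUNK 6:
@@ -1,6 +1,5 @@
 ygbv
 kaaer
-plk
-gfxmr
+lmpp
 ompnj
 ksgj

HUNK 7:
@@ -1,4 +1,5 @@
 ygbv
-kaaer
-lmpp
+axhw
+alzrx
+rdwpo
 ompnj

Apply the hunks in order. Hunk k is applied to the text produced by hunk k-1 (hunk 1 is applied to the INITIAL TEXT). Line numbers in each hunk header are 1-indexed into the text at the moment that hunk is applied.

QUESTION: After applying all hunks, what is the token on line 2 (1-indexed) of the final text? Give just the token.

Hunk 1: at line 1 remove [ufzco,qolko] add [kaaer,gamw] -> 9 lines: ygbv kaaer gamw vqlck nipvs ewtjt sqgql pppj uiskh
Hunk 2: at line 5 remove [ewtjt,sqgql] add [jbl] -> 8 lines: ygbv kaaer gamw vqlck nipvs jbl pppj uiskh
Hunk 3: at line 2 remove [vqlck,nipvs,jbl] add [rvyjz,xzds,fge] -> 8 lines: ygbv kaaer gamw rvyjz xzds fge pppj uiskh
Hunk 4: at line 3 remove [xzds,fge] add [ksgj] -> 7 lines: ygbv kaaer gamw rvyjz ksgj pppj uiskh
Hunk 5: at line 2 remove [gamw,rvyjz] add [plk,gfxmr,ompnj] -> 8 lines: ygbv kaaer plk gfxmr ompnj ksgj pppj uiskh
Hunk 6: at line 1 remove [plk,gfxmr] add [lmpp] -> 7 lines: ygbv kaaer lmpp ompnj ksgj pppj uiskh
Hunk 7: at line 1 remove [kaaer,lmpp] add [axhw,alzrx,rdwpo] -> 8 lines: ygbv axhw alzrx rdwpo ompnj ksgj pppj uiskh
Final line 2: axhw

Answer: axhw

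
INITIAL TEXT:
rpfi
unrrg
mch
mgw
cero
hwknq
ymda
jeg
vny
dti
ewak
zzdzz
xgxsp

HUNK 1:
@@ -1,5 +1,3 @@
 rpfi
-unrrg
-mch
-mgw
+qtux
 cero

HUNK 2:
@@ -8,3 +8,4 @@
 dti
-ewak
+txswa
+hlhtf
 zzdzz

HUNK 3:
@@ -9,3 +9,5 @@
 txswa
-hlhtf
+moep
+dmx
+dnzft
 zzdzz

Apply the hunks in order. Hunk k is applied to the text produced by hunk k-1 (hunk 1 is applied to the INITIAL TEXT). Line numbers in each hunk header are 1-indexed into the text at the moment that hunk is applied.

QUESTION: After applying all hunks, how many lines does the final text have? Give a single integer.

Answer: 14

Derivation:
Hunk 1: at line 1 remove [unrrg,mch,mgw] add [qtux] -> 11 lines: rpfi qtux cero hwknq ymda jeg vny dti ewak zzdzz xgxsp
Hunk 2: at line 8 remove [ewak] add [txswa,hlhtf] -> 12 lines: rpfi qtux cero hwknq ymda jeg vny dti txswa hlhtf zzdzz xgxsp
Hunk 3: at line 9 remove [hlhtf] add [moep,dmx,dnzft] -> 14 lines: rpfi qtux cero hwknq ymda jeg vny dti txswa moep dmx dnzft zzdzz xgxsp
Final line count: 14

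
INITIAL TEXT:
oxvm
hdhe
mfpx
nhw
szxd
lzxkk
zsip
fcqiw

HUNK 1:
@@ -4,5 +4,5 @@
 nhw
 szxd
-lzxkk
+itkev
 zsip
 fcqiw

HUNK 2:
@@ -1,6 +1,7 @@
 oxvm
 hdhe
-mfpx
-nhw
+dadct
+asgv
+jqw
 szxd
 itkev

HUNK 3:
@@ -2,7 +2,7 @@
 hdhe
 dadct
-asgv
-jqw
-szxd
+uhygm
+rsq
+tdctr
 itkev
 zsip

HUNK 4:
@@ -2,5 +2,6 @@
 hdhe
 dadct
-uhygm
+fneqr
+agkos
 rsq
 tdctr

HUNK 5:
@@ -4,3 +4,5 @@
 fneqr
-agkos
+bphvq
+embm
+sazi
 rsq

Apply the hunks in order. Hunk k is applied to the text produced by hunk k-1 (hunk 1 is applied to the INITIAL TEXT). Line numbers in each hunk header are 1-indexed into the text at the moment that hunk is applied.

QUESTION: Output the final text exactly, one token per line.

Hunk 1: at line 4 remove [lzxkk] add [itkev] -> 8 lines: oxvm hdhe mfpx nhw szxd itkev zsip fcqiw
Hunk 2: at line 1 remove [mfpx,nhw] add [dadct,asgv,jqw] -> 9 lines: oxvm hdhe dadct asgv jqw szxd itkev zsip fcqiw
Hunk 3: at line 2 remove [asgv,jqw,szxd] add [uhygm,rsq,tdctr] -> 9 lines: oxvm hdhe dadct uhygm rsq tdctr itkev zsip fcqiw
Hunk 4: at line 2 remove [uhygm] add [fneqr,agkos] -> 10 lines: oxvm hdhe dadct fneqr agkos rsq tdctr itkev zsip fcqiw
Hunk 5: at line 4 remove [agkos] add [bphvq,embm,sazi] -> 12 lines: oxvm hdhe dadct fneqr bphvq embm sazi rsq tdctr itkev zsip fcqiw

Answer: oxvm
hdhe
dadct
fneqr
bphvq
embm
sazi
rsq
tdctr
itkev
zsip
fcqiw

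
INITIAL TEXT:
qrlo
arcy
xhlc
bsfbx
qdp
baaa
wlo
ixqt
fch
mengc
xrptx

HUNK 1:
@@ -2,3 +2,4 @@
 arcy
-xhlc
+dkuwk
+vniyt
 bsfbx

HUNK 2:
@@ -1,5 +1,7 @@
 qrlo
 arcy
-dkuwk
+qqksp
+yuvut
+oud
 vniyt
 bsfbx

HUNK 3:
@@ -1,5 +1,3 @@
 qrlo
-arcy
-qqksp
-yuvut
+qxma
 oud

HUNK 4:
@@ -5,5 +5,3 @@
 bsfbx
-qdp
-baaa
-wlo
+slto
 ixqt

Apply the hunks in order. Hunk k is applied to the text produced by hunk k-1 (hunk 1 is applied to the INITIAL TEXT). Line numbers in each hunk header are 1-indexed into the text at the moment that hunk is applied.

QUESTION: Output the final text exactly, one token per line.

Hunk 1: at line 2 remove [xhlc] add [dkuwk,vniyt] -> 12 lines: qrlo arcy dkuwk vniyt bsfbx qdp baaa wlo ixqt fch mengc xrptx
Hunk 2: at line 1 remove [dkuwk] add [qqksp,yuvut,oud] -> 14 lines: qrlo arcy qqksp yuvut oud vniyt bsfbx qdp baaa wlo ixqt fch mengc xrptx
Hunk 3: at line 1 remove [arcy,qqksp,yuvut] add [qxma] -> 12 lines: qrlo qxma oud vniyt bsfbx qdp baaa wlo ixqt fch mengc xrptx
Hunk 4: at line 5 remove [qdp,baaa,wlo] add [slto] -> 10 lines: qrlo qxma oud vniyt bsfbx slto ixqt fch mengc xrptx

Answer: qrlo
qxma
oud
vniyt
bsfbx
slto
ixqt
fch
mengc
xrptx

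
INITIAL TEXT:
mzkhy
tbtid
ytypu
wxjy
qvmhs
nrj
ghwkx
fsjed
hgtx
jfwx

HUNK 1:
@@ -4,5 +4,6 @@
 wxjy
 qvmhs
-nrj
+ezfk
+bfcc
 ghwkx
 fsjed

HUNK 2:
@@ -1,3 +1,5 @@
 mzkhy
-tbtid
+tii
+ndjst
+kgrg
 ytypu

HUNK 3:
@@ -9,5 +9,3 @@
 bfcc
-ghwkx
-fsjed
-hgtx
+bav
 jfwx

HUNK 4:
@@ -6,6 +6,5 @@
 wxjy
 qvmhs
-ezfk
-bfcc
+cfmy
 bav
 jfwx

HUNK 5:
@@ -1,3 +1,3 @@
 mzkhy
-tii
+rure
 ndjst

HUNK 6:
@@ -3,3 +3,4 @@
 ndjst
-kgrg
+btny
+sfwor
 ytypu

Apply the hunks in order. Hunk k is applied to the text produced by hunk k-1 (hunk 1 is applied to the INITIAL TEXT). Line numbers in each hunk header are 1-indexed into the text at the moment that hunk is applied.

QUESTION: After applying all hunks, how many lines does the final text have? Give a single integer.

Hunk 1: at line 4 remove [nrj] add [ezfk,bfcc] -> 11 lines: mzkhy tbtid ytypu wxjy qvmhs ezfk bfcc ghwkx fsjed hgtx jfwx
Hunk 2: at line 1 remove [tbtid] add [tii,ndjst,kgrg] -> 13 lines: mzkhy tii ndjst kgrg ytypu wxjy qvmhs ezfk bfcc ghwkx fsjed hgtx jfwx
Hunk 3: at line 9 remove [ghwkx,fsjed,hgtx] add [bav] -> 11 lines: mzkhy tii ndjst kgrg ytypu wxjy qvmhs ezfk bfcc bav jfwx
Hunk 4: at line 6 remove [ezfk,bfcc] add [cfmy] -> 10 lines: mzkhy tii ndjst kgrg ytypu wxjy qvmhs cfmy bav jfwx
Hunk 5: at line 1 remove [tii] add [rure] -> 10 lines: mzkhy rure ndjst kgrg ytypu wxjy qvmhs cfmy bav jfwx
Hunk 6: at line 3 remove [kgrg] add [btny,sfwor] -> 11 lines: mzkhy rure ndjst btny sfwor ytypu wxjy qvmhs cfmy bav jfwx
Final line count: 11

Answer: 11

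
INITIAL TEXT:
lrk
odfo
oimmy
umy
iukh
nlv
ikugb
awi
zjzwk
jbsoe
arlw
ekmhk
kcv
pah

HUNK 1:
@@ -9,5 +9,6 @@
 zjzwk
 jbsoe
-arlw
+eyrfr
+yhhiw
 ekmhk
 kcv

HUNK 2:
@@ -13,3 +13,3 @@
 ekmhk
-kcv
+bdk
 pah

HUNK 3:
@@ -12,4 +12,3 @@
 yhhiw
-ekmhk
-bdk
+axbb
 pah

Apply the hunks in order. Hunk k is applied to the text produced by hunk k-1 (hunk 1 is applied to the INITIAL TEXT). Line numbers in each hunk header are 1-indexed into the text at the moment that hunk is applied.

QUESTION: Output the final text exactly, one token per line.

Hunk 1: at line 9 remove [arlw] add [eyrfr,yhhiw] -> 15 lines: lrk odfo oimmy umy iukh nlv ikugb awi zjzwk jbsoe eyrfr yhhiw ekmhk kcv pah
Hunk 2: at line 13 remove [kcv] add [bdk] -> 15 lines: lrk odfo oimmy umy iukh nlv ikugb awi zjzwk jbsoe eyrfr yhhiw ekmhk bdk pah
Hunk 3: at line 12 remove [ekmhk,bdk] add [axbb] -> 14 lines: lrk odfo oimmy umy iukh nlv ikugb awi zjzwk jbsoe eyrfr yhhiw axbb pah

Answer: lrk
odfo
oimmy
umy
iukh
nlv
ikugb
awi
zjzwk
jbsoe
eyrfr
yhhiw
axbb
pah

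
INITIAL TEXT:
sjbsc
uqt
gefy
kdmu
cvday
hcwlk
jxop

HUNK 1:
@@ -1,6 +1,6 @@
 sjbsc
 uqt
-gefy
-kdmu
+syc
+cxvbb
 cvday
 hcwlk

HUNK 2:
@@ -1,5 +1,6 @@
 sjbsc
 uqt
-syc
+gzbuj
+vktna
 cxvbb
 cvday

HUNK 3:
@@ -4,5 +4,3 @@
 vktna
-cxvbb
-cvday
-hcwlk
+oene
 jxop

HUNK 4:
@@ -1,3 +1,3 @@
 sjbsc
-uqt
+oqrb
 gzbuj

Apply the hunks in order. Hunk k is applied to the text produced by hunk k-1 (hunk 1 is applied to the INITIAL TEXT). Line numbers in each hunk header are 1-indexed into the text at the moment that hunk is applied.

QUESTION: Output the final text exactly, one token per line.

Answer: sjbsc
oqrb
gzbuj
vktna
oene
jxop

Derivation:
Hunk 1: at line 1 remove [gefy,kdmu] add [syc,cxvbb] -> 7 lines: sjbsc uqt syc cxvbb cvday hcwlk jxop
Hunk 2: at line 1 remove [syc] add [gzbuj,vktna] -> 8 lines: sjbsc uqt gzbuj vktna cxvbb cvday hcwlk jxop
Hunk 3: at line 4 remove [cxvbb,cvday,hcwlk] add [oene] -> 6 lines: sjbsc uqt gzbuj vktna oene jxop
Hunk 4: at line 1 remove [uqt] add [oqrb] -> 6 lines: sjbsc oqrb gzbuj vktna oene jxop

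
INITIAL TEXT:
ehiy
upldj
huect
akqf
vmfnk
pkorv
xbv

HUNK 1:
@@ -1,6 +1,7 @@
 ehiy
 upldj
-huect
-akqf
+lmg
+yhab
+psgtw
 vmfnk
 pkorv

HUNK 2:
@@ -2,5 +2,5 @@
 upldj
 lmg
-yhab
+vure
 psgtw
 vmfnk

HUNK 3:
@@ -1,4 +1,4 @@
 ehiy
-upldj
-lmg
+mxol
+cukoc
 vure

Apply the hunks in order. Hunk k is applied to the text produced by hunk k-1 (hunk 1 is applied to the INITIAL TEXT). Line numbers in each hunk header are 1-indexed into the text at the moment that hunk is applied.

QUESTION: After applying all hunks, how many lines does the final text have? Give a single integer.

Hunk 1: at line 1 remove [huect,akqf] add [lmg,yhab,psgtw] -> 8 lines: ehiy upldj lmg yhab psgtw vmfnk pkorv xbv
Hunk 2: at line 2 remove [yhab] add [vure] -> 8 lines: ehiy upldj lmg vure psgtw vmfnk pkorv xbv
Hunk 3: at line 1 remove [upldj,lmg] add [mxol,cukoc] -> 8 lines: ehiy mxol cukoc vure psgtw vmfnk pkorv xbv
Final line count: 8

Answer: 8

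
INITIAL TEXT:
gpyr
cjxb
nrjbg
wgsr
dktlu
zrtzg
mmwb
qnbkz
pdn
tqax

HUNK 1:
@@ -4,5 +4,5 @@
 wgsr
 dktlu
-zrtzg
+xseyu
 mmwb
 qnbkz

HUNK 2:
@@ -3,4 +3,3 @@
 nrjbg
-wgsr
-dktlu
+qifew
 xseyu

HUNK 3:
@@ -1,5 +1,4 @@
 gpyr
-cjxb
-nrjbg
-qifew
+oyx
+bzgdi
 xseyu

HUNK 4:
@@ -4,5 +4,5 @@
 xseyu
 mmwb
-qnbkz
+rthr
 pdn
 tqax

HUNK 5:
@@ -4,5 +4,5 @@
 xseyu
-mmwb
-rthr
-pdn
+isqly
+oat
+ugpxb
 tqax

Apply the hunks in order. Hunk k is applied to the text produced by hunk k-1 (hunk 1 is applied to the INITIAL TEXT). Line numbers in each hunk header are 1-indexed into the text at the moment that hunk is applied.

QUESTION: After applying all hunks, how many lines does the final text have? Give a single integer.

Answer: 8

Derivation:
Hunk 1: at line 4 remove [zrtzg] add [xseyu] -> 10 lines: gpyr cjxb nrjbg wgsr dktlu xseyu mmwb qnbkz pdn tqax
Hunk 2: at line 3 remove [wgsr,dktlu] add [qifew] -> 9 lines: gpyr cjxb nrjbg qifew xseyu mmwb qnbkz pdn tqax
Hunk 3: at line 1 remove [cjxb,nrjbg,qifew] add [oyx,bzgdi] -> 8 lines: gpyr oyx bzgdi xseyu mmwb qnbkz pdn tqax
Hunk 4: at line 4 remove [qnbkz] add [rthr] -> 8 lines: gpyr oyx bzgdi xseyu mmwb rthr pdn tqax
Hunk 5: at line 4 remove [mmwb,rthr,pdn] add [isqly,oat,ugpxb] -> 8 lines: gpyr oyx bzgdi xseyu isqly oat ugpxb tqax
Final line count: 8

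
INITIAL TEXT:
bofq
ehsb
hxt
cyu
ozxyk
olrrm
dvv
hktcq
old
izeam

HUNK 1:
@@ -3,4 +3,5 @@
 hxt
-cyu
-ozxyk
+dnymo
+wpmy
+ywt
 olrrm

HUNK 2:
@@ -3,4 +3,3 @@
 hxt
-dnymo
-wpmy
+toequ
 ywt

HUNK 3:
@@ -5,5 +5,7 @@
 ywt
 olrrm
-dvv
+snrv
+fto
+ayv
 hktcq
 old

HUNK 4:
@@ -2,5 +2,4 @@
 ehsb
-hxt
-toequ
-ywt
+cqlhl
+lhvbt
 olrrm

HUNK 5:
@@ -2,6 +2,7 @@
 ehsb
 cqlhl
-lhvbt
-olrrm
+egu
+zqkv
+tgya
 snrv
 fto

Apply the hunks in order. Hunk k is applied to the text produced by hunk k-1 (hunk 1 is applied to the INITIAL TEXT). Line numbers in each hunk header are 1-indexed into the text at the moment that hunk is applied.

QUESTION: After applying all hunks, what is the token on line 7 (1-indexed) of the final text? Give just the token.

Hunk 1: at line 3 remove [cyu,ozxyk] add [dnymo,wpmy,ywt] -> 11 lines: bofq ehsb hxt dnymo wpmy ywt olrrm dvv hktcq old izeam
Hunk 2: at line 3 remove [dnymo,wpmy] add [toequ] -> 10 lines: bofq ehsb hxt toequ ywt olrrm dvv hktcq old izeam
Hunk 3: at line 5 remove [dvv] add [snrv,fto,ayv] -> 12 lines: bofq ehsb hxt toequ ywt olrrm snrv fto ayv hktcq old izeam
Hunk 4: at line 2 remove [hxt,toequ,ywt] add [cqlhl,lhvbt] -> 11 lines: bofq ehsb cqlhl lhvbt olrrm snrv fto ayv hktcq old izeam
Hunk 5: at line 2 remove [lhvbt,olrrm] add [egu,zqkv,tgya] -> 12 lines: bofq ehsb cqlhl egu zqkv tgya snrv fto ayv hktcq old izeam
Final line 7: snrv

Answer: snrv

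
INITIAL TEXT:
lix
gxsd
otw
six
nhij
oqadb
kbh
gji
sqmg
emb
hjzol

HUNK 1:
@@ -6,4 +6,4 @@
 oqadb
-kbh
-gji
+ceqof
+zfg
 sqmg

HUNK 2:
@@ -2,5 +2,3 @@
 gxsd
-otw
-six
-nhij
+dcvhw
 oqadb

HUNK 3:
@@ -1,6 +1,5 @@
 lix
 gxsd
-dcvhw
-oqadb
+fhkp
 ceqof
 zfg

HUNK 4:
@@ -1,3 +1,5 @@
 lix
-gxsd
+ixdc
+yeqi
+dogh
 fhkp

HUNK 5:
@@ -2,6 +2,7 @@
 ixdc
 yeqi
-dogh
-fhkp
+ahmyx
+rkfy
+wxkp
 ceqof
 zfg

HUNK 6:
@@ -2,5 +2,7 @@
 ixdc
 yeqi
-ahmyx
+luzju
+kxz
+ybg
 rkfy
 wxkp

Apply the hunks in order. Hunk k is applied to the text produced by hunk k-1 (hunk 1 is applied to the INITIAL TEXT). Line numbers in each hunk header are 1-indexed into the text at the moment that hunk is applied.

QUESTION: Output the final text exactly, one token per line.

Hunk 1: at line 6 remove [kbh,gji] add [ceqof,zfg] -> 11 lines: lix gxsd otw six nhij oqadb ceqof zfg sqmg emb hjzol
Hunk 2: at line 2 remove [otw,six,nhij] add [dcvhw] -> 9 lines: lix gxsd dcvhw oqadb ceqof zfg sqmg emb hjzol
Hunk 3: at line 1 remove [dcvhw,oqadb] add [fhkp] -> 8 lines: lix gxsd fhkp ceqof zfg sqmg emb hjzol
Hunk 4: at line 1 remove [gxsd] add [ixdc,yeqi,dogh] -> 10 lines: lix ixdc yeqi dogh fhkp ceqof zfg sqmg emb hjzol
Hunk 5: at line 2 remove [dogh,fhkp] add [ahmyx,rkfy,wxkp] -> 11 lines: lix ixdc yeqi ahmyx rkfy wxkp ceqof zfg sqmg emb hjzol
Hunk 6: at line 2 remove [ahmyx] add [luzju,kxz,ybg] -> 13 lines: lix ixdc yeqi luzju kxz ybg rkfy wxkp ceqof zfg sqmg emb hjzol

Answer: lix
ixdc
yeqi
luzju
kxz
ybg
rkfy
wxkp
ceqof
zfg
sqmg
emb
hjzol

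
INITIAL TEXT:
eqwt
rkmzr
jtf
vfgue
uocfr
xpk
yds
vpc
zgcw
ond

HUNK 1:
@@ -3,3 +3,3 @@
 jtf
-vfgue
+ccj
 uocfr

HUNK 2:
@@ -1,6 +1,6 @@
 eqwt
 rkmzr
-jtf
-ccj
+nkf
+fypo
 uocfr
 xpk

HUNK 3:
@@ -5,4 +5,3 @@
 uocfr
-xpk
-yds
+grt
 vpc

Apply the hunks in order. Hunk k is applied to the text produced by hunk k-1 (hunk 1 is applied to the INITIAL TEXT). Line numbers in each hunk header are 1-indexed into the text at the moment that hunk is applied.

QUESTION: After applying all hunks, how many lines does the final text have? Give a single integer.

Hunk 1: at line 3 remove [vfgue] add [ccj] -> 10 lines: eqwt rkmzr jtf ccj uocfr xpk yds vpc zgcw ond
Hunk 2: at line 1 remove [jtf,ccj] add [nkf,fypo] -> 10 lines: eqwt rkmzr nkf fypo uocfr xpk yds vpc zgcw ond
Hunk 3: at line 5 remove [xpk,yds] add [grt] -> 9 lines: eqwt rkmzr nkf fypo uocfr grt vpc zgcw ond
Final line count: 9

Answer: 9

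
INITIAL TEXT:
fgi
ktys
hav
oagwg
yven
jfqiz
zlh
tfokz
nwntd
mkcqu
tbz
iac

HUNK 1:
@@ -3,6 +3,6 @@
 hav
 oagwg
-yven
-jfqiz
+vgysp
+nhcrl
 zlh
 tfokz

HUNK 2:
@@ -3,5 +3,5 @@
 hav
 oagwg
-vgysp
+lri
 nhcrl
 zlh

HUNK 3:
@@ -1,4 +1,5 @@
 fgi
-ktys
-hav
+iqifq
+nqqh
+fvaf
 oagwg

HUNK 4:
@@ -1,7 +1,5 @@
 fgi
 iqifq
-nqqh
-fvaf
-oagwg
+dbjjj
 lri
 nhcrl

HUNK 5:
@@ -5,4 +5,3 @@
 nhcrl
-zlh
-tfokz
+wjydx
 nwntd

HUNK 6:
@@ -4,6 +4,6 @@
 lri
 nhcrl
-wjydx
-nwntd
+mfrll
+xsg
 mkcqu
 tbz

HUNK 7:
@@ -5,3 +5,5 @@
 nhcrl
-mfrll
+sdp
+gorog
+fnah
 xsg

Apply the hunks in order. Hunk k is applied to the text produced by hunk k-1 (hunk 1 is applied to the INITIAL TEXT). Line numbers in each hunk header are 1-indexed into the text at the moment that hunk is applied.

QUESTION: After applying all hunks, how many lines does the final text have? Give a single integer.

Hunk 1: at line 3 remove [yven,jfqiz] add [vgysp,nhcrl] -> 12 lines: fgi ktys hav oagwg vgysp nhcrl zlh tfokz nwntd mkcqu tbz iac
Hunk 2: at line 3 remove [vgysp] add [lri] -> 12 lines: fgi ktys hav oagwg lri nhcrl zlh tfokz nwntd mkcqu tbz iac
Hunk 3: at line 1 remove [ktys,hav] add [iqifq,nqqh,fvaf] -> 13 lines: fgi iqifq nqqh fvaf oagwg lri nhcrl zlh tfokz nwntd mkcqu tbz iac
Hunk 4: at line 1 remove [nqqh,fvaf,oagwg] add [dbjjj] -> 11 lines: fgi iqifq dbjjj lri nhcrl zlh tfokz nwntd mkcqu tbz iac
Hunk 5: at line 5 remove [zlh,tfokz] add [wjydx] -> 10 lines: fgi iqifq dbjjj lri nhcrl wjydx nwntd mkcqu tbz iac
Hunk 6: at line 4 remove [wjydx,nwntd] add [mfrll,xsg] -> 10 lines: fgi iqifq dbjjj lri nhcrl mfrll xsg mkcqu tbz iac
Hunk 7: at line 5 remove [mfrll] add [sdp,gorog,fnah] -> 12 lines: fgi iqifq dbjjj lri nhcrl sdp gorog fnah xsg mkcqu tbz iac
Final line count: 12

Answer: 12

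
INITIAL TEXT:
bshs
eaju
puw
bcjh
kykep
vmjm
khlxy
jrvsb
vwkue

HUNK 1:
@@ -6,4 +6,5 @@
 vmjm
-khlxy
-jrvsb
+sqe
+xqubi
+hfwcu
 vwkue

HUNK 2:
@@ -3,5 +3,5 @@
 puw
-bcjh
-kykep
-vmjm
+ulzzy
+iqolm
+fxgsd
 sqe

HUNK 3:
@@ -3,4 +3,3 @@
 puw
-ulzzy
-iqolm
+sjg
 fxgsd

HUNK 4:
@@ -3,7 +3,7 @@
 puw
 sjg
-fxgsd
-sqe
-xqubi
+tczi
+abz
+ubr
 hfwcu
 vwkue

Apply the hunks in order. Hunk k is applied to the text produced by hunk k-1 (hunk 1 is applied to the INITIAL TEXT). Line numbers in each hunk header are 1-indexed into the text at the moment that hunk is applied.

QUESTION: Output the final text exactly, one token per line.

Hunk 1: at line 6 remove [khlxy,jrvsb] add [sqe,xqubi,hfwcu] -> 10 lines: bshs eaju puw bcjh kykep vmjm sqe xqubi hfwcu vwkue
Hunk 2: at line 3 remove [bcjh,kykep,vmjm] add [ulzzy,iqolm,fxgsd] -> 10 lines: bshs eaju puw ulzzy iqolm fxgsd sqe xqubi hfwcu vwkue
Hunk 3: at line 3 remove [ulzzy,iqolm] add [sjg] -> 9 lines: bshs eaju puw sjg fxgsd sqe xqubi hfwcu vwkue
Hunk 4: at line 3 remove [fxgsd,sqe,xqubi] add [tczi,abz,ubr] -> 9 lines: bshs eaju puw sjg tczi abz ubr hfwcu vwkue

Answer: bshs
eaju
puw
sjg
tczi
abz
ubr
hfwcu
vwkue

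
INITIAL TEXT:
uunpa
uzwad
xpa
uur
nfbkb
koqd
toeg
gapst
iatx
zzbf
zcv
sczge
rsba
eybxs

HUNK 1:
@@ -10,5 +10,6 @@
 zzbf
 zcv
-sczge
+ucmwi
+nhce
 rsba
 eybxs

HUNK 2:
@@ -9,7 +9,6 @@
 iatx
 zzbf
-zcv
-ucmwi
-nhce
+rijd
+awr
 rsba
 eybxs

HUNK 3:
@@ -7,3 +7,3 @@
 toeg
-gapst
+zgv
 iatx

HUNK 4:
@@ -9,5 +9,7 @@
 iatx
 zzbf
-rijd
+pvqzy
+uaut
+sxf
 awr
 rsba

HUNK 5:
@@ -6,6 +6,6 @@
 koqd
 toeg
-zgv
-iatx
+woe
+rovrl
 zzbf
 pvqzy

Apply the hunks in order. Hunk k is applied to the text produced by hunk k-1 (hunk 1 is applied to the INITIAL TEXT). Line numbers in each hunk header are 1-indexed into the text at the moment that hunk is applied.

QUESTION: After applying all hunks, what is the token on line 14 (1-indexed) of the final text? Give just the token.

Hunk 1: at line 10 remove [sczge] add [ucmwi,nhce] -> 15 lines: uunpa uzwad xpa uur nfbkb koqd toeg gapst iatx zzbf zcv ucmwi nhce rsba eybxs
Hunk 2: at line 9 remove [zcv,ucmwi,nhce] add [rijd,awr] -> 14 lines: uunpa uzwad xpa uur nfbkb koqd toeg gapst iatx zzbf rijd awr rsba eybxs
Hunk 3: at line 7 remove [gapst] add [zgv] -> 14 lines: uunpa uzwad xpa uur nfbkb koqd toeg zgv iatx zzbf rijd awr rsba eybxs
Hunk 4: at line 9 remove [rijd] add [pvqzy,uaut,sxf] -> 16 lines: uunpa uzwad xpa uur nfbkb koqd toeg zgv iatx zzbf pvqzy uaut sxf awr rsba eybxs
Hunk 5: at line 6 remove [zgv,iatx] add [woe,rovrl] -> 16 lines: uunpa uzwad xpa uur nfbkb koqd toeg woe rovrl zzbf pvqzy uaut sxf awr rsba eybxs
Final line 14: awr

Answer: awr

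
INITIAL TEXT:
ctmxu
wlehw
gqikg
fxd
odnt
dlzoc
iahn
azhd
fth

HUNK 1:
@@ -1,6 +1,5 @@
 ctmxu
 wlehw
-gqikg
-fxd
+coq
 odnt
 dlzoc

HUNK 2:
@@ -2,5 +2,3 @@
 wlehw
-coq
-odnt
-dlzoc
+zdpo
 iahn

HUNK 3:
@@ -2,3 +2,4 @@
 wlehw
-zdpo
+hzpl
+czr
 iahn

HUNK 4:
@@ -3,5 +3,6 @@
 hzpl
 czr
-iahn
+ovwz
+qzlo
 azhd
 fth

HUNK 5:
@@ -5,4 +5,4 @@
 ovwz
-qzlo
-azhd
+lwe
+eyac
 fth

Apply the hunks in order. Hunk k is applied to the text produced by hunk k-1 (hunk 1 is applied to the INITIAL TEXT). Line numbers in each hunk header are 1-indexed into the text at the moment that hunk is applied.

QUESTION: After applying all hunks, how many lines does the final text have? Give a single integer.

Hunk 1: at line 1 remove [gqikg,fxd] add [coq] -> 8 lines: ctmxu wlehw coq odnt dlzoc iahn azhd fth
Hunk 2: at line 2 remove [coq,odnt,dlzoc] add [zdpo] -> 6 lines: ctmxu wlehw zdpo iahn azhd fth
Hunk 3: at line 2 remove [zdpo] add [hzpl,czr] -> 7 lines: ctmxu wlehw hzpl czr iahn azhd fth
Hunk 4: at line 3 remove [iahn] add [ovwz,qzlo] -> 8 lines: ctmxu wlehw hzpl czr ovwz qzlo azhd fth
Hunk 5: at line 5 remove [qzlo,azhd] add [lwe,eyac] -> 8 lines: ctmxu wlehw hzpl czr ovwz lwe eyac fth
Final line count: 8

Answer: 8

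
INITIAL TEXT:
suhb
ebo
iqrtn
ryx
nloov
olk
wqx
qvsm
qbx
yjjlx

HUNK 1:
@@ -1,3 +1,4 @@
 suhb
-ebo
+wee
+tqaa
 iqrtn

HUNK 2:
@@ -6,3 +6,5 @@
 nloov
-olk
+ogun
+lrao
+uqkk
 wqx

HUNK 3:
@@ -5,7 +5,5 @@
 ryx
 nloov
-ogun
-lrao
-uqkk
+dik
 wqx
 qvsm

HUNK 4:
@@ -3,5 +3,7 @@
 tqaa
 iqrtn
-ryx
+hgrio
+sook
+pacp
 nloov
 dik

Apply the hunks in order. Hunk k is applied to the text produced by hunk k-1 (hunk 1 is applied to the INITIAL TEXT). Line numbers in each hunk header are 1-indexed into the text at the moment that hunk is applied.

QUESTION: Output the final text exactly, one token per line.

Hunk 1: at line 1 remove [ebo] add [wee,tqaa] -> 11 lines: suhb wee tqaa iqrtn ryx nloov olk wqx qvsm qbx yjjlx
Hunk 2: at line 6 remove [olk] add [ogun,lrao,uqkk] -> 13 lines: suhb wee tqaa iqrtn ryx nloov ogun lrao uqkk wqx qvsm qbx yjjlx
Hunk 3: at line 5 remove [ogun,lrao,uqkk] add [dik] -> 11 lines: suhb wee tqaa iqrtn ryx nloov dik wqx qvsm qbx yjjlx
Hunk 4: at line 3 remove [ryx] add [hgrio,sook,pacp] -> 13 lines: suhb wee tqaa iqrtn hgrio sook pacp nloov dik wqx qvsm qbx yjjlx

Answer: suhb
wee
tqaa
iqrtn
hgrio
sook
pacp
nloov
dik
wqx
qvsm
qbx
yjjlx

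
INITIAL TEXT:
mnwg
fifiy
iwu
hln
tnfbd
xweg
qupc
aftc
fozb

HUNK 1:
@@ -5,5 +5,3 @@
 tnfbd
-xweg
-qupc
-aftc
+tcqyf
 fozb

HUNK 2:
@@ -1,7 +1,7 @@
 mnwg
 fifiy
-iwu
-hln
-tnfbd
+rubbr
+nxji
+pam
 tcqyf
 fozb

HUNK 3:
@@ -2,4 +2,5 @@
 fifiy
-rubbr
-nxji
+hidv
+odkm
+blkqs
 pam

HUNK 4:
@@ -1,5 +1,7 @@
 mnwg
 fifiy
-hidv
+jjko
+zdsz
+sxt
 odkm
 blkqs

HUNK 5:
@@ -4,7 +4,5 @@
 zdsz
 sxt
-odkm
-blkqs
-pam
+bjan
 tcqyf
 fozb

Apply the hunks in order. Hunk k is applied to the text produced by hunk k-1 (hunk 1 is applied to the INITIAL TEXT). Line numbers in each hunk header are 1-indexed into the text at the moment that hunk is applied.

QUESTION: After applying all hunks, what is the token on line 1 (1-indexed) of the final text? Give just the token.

Hunk 1: at line 5 remove [xweg,qupc,aftc] add [tcqyf] -> 7 lines: mnwg fifiy iwu hln tnfbd tcqyf fozb
Hunk 2: at line 1 remove [iwu,hln,tnfbd] add [rubbr,nxji,pam] -> 7 lines: mnwg fifiy rubbr nxji pam tcqyf fozb
Hunk 3: at line 2 remove [rubbr,nxji] add [hidv,odkm,blkqs] -> 8 lines: mnwg fifiy hidv odkm blkqs pam tcqyf fozb
Hunk 4: at line 1 remove [hidv] add [jjko,zdsz,sxt] -> 10 lines: mnwg fifiy jjko zdsz sxt odkm blkqs pam tcqyf fozb
Hunk 5: at line 4 remove [odkm,blkqs,pam] add [bjan] -> 8 lines: mnwg fifiy jjko zdsz sxt bjan tcqyf fozb
Final line 1: mnwg

Answer: mnwg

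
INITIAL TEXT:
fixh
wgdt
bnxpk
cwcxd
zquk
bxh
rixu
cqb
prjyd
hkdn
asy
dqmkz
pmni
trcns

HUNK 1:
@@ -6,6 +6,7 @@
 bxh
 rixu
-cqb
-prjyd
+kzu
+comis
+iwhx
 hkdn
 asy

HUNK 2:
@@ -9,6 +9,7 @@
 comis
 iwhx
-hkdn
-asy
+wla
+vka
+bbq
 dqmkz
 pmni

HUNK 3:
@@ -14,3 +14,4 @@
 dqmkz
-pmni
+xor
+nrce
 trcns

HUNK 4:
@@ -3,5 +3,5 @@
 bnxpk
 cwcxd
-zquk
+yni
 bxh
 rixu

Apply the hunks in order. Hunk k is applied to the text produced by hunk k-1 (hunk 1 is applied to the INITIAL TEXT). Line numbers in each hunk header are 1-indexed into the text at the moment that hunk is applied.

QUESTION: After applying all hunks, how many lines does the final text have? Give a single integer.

Hunk 1: at line 6 remove [cqb,prjyd] add [kzu,comis,iwhx] -> 15 lines: fixh wgdt bnxpk cwcxd zquk bxh rixu kzu comis iwhx hkdn asy dqmkz pmni trcns
Hunk 2: at line 9 remove [hkdn,asy] add [wla,vka,bbq] -> 16 lines: fixh wgdt bnxpk cwcxd zquk bxh rixu kzu comis iwhx wla vka bbq dqmkz pmni trcns
Hunk 3: at line 14 remove [pmni] add [xor,nrce] -> 17 lines: fixh wgdt bnxpk cwcxd zquk bxh rixu kzu comis iwhx wla vka bbq dqmkz xor nrce trcns
Hunk 4: at line 3 remove [zquk] add [yni] -> 17 lines: fixh wgdt bnxpk cwcxd yni bxh rixu kzu comis iwhx wla vka bbq dqmkz xor nrce trcns
Final line count: 17

Answer: 17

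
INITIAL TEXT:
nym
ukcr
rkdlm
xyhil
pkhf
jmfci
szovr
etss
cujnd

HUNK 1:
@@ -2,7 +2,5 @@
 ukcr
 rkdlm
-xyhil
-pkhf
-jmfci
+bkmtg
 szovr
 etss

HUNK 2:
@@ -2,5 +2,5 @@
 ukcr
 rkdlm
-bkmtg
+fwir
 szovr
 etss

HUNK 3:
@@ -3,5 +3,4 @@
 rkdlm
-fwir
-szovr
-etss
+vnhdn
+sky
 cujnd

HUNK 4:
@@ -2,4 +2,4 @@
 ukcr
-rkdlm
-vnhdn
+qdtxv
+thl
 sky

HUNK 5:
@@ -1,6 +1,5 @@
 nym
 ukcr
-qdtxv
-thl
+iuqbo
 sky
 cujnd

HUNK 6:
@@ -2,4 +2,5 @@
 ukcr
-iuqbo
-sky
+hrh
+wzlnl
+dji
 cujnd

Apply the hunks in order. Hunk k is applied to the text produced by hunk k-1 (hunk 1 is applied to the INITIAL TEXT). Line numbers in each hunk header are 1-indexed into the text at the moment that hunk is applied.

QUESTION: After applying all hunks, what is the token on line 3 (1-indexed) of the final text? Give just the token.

Answer: hrh

Derivation:
Hunk 1: at line 2 remove [xyhil,pkhf,jmfci] add [bkmtg] -> 7 lines: nym ukcr rkdlm bkmtg szovr etss cujnd
Hunk 2: at line 2 remove [bkmtg] add [fwir] -> 7 lines: nym ukcr rkdlm fwir szovr etss cujnd
Hunk 3: at line 3 remove [fwir,szovr,etss] add [vnhdn,sky] -> 6 lines: nym ukcr rkdlm vnhdn sky cujnd
Hunk 4: at line 2 remove [rkdlm,vnhdn] add [qdtxv,thl] -> 6 lines: nym ukcr qdtxv thl sky cujnd
Hunk 5: at line 1 remove [qdtxv,thl] add [iuqbo] -> 5 lines: nym ukcr iuqbo sky cujnd
Hunk 6: at line 2 remove [iuqbo,sky] add [hrh,wzlnl,dji] -> 6 lines: nym ukcr hrh wzlnl dji cujnd
Final line 3: hrh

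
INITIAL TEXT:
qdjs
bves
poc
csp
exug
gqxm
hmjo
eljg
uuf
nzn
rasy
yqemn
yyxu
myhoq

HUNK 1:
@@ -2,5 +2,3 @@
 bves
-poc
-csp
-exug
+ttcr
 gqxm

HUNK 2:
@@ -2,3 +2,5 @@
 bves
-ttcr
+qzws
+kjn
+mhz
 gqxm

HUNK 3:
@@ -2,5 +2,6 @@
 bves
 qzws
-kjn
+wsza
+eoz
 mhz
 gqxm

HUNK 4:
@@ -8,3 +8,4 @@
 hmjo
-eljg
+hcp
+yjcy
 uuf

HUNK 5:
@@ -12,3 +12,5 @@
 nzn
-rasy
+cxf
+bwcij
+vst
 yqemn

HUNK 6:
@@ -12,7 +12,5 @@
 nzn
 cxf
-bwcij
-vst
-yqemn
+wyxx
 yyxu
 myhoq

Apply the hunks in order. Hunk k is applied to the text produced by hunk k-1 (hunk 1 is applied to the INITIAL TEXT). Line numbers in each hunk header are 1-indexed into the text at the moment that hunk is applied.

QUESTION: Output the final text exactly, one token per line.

Answer: qdjs
bves
qzws
wsza
eoz
mhz
gqxm
hmjo
hcp
yjcy
uuf
nzn
cxf
wyxx
yyxu
myhoq

Derivation:
Hunk 1: at line 2 remove [poc,csp,exug] add [ttcr] -> 12 lines: qdjs bves ttcr gqxm hmjo eljg uuf nzn rasy yqemn yyxu myhoq
Hunk 2: at line 2 remove [ttcr] add [qzws,kjn,mhz] -> 14 lines: qdjs bves qzws kjn mhz gqxm hmjo eljg uuf nzn rasy yqemn yyxu myhoq
Hunk 3: at line 2 remove [kjn] add [wsza,eoz] -> 15 lines: qdjs bves qzws wsza eoz mhz gqxm hmjo eljg uuf nzn rasy yqemn yyxu myhoq
Hunk 4: at line 8 remove [eljg] add [hcp,yjcy] -> 16 lines: qdjs bves qzws wsza eoz mhz gqxm hmjo hcp yjcy uuf nzn rasy yqemn yyxu myhoq
Hunk 5: at line 12 remove [rasy] add [cxf,bwcij,vst] -> 18 lines: qdjs bves qzws wsza eoz mhz gqxm hmjo hcp yjcy uuf nzn cxf bwcij vst yqemn yyxu myhoq
Hunk 6: at line 12 remove [bwcij,vst,yqemn] add [wyxx] -> 16 lines: qdjs bves qzws wsza eoz mhz gqxm hmjo hcp yjcy uuf nzn cxf wyxx yyxu myhoq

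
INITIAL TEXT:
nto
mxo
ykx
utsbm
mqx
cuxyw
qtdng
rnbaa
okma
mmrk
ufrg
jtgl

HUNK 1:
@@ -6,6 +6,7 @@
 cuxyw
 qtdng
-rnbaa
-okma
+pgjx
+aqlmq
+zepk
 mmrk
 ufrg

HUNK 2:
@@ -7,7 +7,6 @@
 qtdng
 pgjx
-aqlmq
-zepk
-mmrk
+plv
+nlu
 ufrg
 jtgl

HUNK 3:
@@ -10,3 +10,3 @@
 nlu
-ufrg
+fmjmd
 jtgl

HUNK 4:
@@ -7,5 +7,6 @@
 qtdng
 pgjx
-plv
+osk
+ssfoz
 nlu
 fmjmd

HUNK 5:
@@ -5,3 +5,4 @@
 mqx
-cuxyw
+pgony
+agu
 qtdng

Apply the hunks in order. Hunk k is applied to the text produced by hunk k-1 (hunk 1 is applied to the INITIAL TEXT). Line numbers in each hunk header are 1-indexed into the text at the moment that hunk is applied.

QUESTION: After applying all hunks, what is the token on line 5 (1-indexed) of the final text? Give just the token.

Hunk 1: at line 6 remove [rnbaa,okma] add [pgjx,aqlmq,zepk] -> 13 lines: nto mxo ykx utsbm mqx cuxyw qtdng pgjx aqlmq zepk mmrk ufrg jtgl
Hunk 2: at line 7 remove [aqlmq,zepk,mmrk] add [plv,nlu] -> 12 lines: nto mxo ykx utsbm mqx cuxyw qtdng pgjx plv nlu ufrg jtgl
Hunk 3: at line 10 remove [ufrg] add [fmjmd] -> 12 lines: nto mxo ykx utsbm mqx cuxyw qtdng pgjx plv nlu fmjmd jtgl
Hunk 4: at line 7 remove [plv] add [osk,ssfoz] -> 13 lines: nto mxo ykx utsbm mqx cuxyw qtdng pgjx osk ssfoz nlu fmjmd jtgl
Hunk 5: at line 5 remove [cuxyw] add [pgony,agu] -> 14 lines: nto mxo ykx utsbm mqx pgony agu qtdng pgjx osk ssfoz nlu fmjmd jtgl
Final line 5: mqx

Answer: mqx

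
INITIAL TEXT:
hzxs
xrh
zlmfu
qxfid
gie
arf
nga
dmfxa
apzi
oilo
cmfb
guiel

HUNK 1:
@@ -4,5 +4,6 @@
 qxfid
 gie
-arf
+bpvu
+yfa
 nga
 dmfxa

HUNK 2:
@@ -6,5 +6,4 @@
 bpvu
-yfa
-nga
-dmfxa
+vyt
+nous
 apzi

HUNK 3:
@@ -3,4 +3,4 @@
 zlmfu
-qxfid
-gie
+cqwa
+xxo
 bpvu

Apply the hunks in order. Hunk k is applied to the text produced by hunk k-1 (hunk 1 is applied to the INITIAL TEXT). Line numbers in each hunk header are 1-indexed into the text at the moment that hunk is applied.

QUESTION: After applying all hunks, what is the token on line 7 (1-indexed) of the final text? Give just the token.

Hunk 1: at line 4 remove [arf] add [bpvu,yfa] -> 13 lines: hzxs xrh zlmfu qxfid gie bpvu yfa nga dmfxa apzi oilo cmfb guiel
Hunk 2: at line 6 remove [yfa,nga,dmfxa] add [vyt,nous] -> 12 lines: hzxs xrh zlmfu qxfid gie bpvu vyt nous apzi oilo cmfb guiel
Hunk 3: at line 3 remove [qxfid,gie] add [cqwa,xxo] -> 12 lines: hzxs xrh zlmfu cqwa xxo bpvu vyt nous apzi oilo cmfb guiel
Final line 7: vyt

Answer: vyt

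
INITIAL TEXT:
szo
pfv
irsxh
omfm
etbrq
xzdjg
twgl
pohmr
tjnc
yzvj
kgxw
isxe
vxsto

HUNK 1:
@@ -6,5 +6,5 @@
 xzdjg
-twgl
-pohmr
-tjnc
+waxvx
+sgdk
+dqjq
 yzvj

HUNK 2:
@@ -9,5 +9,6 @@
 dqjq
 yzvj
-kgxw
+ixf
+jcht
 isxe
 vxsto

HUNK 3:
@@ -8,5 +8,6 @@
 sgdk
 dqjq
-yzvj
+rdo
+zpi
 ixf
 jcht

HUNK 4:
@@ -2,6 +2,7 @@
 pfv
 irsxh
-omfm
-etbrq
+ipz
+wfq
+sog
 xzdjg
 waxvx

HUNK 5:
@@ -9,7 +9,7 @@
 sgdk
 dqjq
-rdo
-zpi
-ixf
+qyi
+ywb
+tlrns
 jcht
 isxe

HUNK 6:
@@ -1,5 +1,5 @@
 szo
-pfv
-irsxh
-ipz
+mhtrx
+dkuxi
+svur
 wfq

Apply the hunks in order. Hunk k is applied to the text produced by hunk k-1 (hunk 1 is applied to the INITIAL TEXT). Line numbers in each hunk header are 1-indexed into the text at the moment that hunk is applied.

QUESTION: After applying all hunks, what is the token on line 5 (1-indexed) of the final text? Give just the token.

Answer: wfq

Derivation:
Hunk 1: at line 6 remove [twgl,pohmr,tjnc] add [waxvx,sgdk,dqjq] -> 13 lines: szo pfv irsxh omfm etbrq xzdjg waxvx sgdk dqjq yzvj kgxw isxe vxsto
Hunk 2: at line 9 remove [kgxw] add [ixf,jcht] -> 14 lines: szo pfv irsxh omfm etbrq xzdjg waxvx sgdk dqjq yzvj ixf jcht isxe vxsto
Hunk 3: at line 8 remove [yzvj] add [rdo,zpi] -> 15 lines: szo pfv irsxh omfm etbrq xzdjg waxvx sgdk dqjq rdo zpi ixf jcht isxe vxsto
Hunk 4: at line 2 remove [omfm,etbrq] add [ipz,wfq,sog] -> 16 lines: szo pfv irsxh ipz wfq sog xzdjg waxvx sgdk dqjq rdo zpi ixf jcht isxe vxsto
Hunk 5: at line 9 remove [rdo,zpi,ixf] add [qyi,ywb,tlrns] -> 16 lines: szo pfv irsxh ipz wfq sog xzdjg waxvx sgdk dqjq qyi ywb tlrns jcht isxe vxsto
Hunk 6: at line 1 remove [pfv,irsxh,ipz] add [mhtrx,dkuxi,svur] -> 16 lines: szo mhtrx dkuxi svur wfq sog xzdjg waxvx sgdk dqjq qyi ywb tlrns jcht isxe vxsto
Final line 5: wfq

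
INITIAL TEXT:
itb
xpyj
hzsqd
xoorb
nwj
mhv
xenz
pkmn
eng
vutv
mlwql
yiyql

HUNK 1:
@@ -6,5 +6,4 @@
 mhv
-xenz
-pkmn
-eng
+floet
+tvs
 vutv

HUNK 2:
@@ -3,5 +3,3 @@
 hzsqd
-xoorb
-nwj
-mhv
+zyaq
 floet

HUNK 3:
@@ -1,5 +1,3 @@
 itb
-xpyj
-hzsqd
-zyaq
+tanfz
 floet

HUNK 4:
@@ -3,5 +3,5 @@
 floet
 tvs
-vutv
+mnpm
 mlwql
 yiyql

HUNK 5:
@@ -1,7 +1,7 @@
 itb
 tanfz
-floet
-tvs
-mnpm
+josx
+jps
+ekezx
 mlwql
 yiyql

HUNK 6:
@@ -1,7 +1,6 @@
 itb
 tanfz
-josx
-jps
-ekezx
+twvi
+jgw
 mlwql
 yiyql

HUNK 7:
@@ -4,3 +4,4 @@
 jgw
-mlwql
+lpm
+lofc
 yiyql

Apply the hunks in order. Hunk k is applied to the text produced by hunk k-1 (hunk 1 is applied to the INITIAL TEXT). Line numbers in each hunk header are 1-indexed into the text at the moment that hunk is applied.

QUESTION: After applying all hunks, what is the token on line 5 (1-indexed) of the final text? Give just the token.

Hunk 1: at line 6 remove [xenz,pkmn,eng] add [floet,tvs] -> 11 lines: itb xpyj hzsqd xoorb nwj mhv floet tvs vutv mlwql yiyql
Hunk 2: at line 3 remove [xoorb,nwj,mhv] add [zyaq] -> 9 lines: itb xpyj hzsqd zyaq floet tvs vutv mlwql yiyql
Hunk 3: at line 1 remove [xpyj,hzsqd,zyaq] add [tanfz] -> 7 lines: itb tanfz floet tvs vutv mlwql yiyql
Hunk 4: at line 3 remove [vutv] add [mnpm] -> 7 lines: itb tanfz floet tvs mnpm mlwql yiyql
Hunk 5: at line 1 remove [floet,tvs,mnpm] add [josx,jps,ekezx] -> 7 lines: itb tanfz josx jps ekezx mlwql yiyql
Hunk 6: at line 1 remove [josx,jps,ekezx] add [twvi,jgw] -> 6 lines: itb tanfz twvi jgw mlwql yiyql
Hunk 7: at line 4 remove [mlwql] add [lpm,lofc] -> 7 lines: itb tanfz twvi jgw lpm lofc yiyql
Final line 5: lpm

Answer: lpm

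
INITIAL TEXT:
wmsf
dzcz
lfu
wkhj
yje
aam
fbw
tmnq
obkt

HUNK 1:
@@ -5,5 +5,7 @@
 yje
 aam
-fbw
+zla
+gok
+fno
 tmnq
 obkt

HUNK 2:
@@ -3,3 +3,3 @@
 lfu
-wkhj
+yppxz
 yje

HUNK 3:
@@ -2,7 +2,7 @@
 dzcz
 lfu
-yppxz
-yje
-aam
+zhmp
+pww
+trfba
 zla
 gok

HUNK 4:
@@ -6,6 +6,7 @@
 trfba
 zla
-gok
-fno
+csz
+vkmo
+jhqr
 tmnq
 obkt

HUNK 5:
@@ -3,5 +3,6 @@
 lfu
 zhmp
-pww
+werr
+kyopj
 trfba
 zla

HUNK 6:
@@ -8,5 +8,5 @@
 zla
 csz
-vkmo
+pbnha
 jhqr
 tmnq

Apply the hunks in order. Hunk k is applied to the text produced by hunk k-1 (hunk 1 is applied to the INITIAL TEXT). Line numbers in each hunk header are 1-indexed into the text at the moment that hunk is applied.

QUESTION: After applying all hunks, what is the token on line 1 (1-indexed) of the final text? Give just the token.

Answer: wmsf

Derivation:
Hunk 1: at line 5 remove [fbw] add [zla,gok,fno] -> 11 lines: wmsf dzcz lfu wkhj yje aam zla gok fno tmnq obkt
Hunk 2: at line 3 remove [wkhj] add [yppxz] -> 11 lines: wmsf dzcz lfu yppxz yje aam zla gok fno tmnq obkt
Hunk 3: at line 2 remove [yppxz,yje,aam] add [zhmp,pww,trfba] -> 11 lines: wmsf dzcz lfu zhmp pww trfba zla gok fno tmnq obkt
Hunk 4: at line 6 remove [gok,fno] add [csz,vkmo,jhqr] -> 12 lines: wmsf dzcz lfu zhmp pww trfba zla csz vkmo jhqr tmnq obkt
Hunk 5: at line 3 remove [pww] add [werr,kyopj] -> 13 lines: wmsf dzcz lfu zhmp werr kyopj trfba zla csz vkmo jhqr tmnq obkt
Hunk 6: at line 8 remove [vkmo] add [pbnha] -> 13 lines: wmsf dzcz lfu zhmp werr kyopj trfba zla csz pbnha jhqr tmnq obkt
Final line 1: wmsf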